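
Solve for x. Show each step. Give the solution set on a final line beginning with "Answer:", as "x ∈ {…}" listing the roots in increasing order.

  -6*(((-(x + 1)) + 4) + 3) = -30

Step 1. [-6*(((-(x + 1)) + 4) + 3) = -30] LHS = -6·(…); ÷-6 both sides, so div: ((-(x + 1)) + 4) + 3 = 5.
Step 2. [((-(x + 1)) + 4) + 3 = 5] +3 is outermost — subtract 3 both sides. So sub: (-(x + 1)) + 4 = 2.
Step 3. [(-(x + 1)) + 4 = 2] +4 is outermost — subtract 4 both sides, so sub: -(x + 1) = -2.
Step 4. [-(x + 1) = -2] LHS negated; negate both sides, so neg: x + 1 = 2.
Step 5. [x + 1 = 2] subtract 1: x sits inside (… + 1) ⇒ sub: x = 1.

Answer: x ∈ {1}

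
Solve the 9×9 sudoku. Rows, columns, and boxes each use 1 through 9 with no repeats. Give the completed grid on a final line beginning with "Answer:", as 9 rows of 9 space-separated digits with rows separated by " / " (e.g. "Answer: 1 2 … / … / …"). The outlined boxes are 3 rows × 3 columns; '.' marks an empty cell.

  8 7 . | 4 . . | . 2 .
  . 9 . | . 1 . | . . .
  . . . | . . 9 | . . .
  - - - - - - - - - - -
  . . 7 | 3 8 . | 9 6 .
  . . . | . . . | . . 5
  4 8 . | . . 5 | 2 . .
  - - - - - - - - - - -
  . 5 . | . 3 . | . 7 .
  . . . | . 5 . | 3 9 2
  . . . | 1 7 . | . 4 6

Step 1. [r1c5∈{6}] only 6 remains possible at r1c5, so r1c5=6.
Step 2. [r7c4∈{2,6,8,9}] box 8 places 9 nowhere but r7c4. So r7c4=9.
Step 3. [r3c5∈{2}] r3c5's peers cover all but 2. So r3c5=2.
Step 4. [r5c4∈{2,6,7}] in col 4, 2 fits only at r5c4 ⇒ r5c4=2.
Step 5. [r4c1∈{1,2,5}] in row 4, 5 fits only at r4c1 ⇒ r4c1=5.
Step 6. [r9c7∈{5,8}] across row 9, 5 lands solely at r9c7 ⇒ r9c7=5.
Step 7. [r1c7∈{1}] nothing but 1 survives at r1c7. So r1c7=1.
Step 8. [r7c7∈{8}] r7c7's peers cover all but 8 ⇒ r7c7=8.
Step 9. [r7c9∈{1}] r7c9 is down to just 1. So r7c9=1.
Step 10. [r5c5∈{4,9}] in col 5, 4 fits only at r5c5. So r5c5=4.
Step 11. [r5c7∈{7}] nothing but 7 survives at r5c7 ⇒ r5c7=7.
Step 12. [r6c9∈{3}] nothing but 3 survives at r6c9 ⇒ r6c9=3.
Step 13. [r2c6∈{3,7,8}] 7 has one home in col 6: r2c6 ⇒ r2c6=7.
Step 14. [r5c8∈{1,8}] 8 has one home in row 5: r5c8. So r5c8=8.
Step 15. [r1c3∈{3,5}] in row 1, 5 fits only at r1c3 ⇒ r1c3=5.
Step 16. [r8c1∈{1,6,7}] 7 has one home in row 8: r8c1 ⇒ r8c1=7.
Step 17. [r4c6∈{1}] r4c6's peers cover all but 1 ⇒ r4c6=1.
Step 18. [r5c6∈{6}] only 6 remains possible at r5c6 ⇒ r5c6=6.
Step 19. [r6c3∈{1,6,9}] row 6 places 6 nowhere but r6c3. So r6c3=6.
Step 20. [r7c1∈{2,6}] in row 7, 6 fits only at r7c1, so r7c1=6.
Step 21. [r3c2∈{1,3,4,6}] in col 2, 6 fits only at r3c2. So r3c2=6.
Step 22. [r3c7∈{4}] r3c7's peers cover all but 4 ⇒ r3c7=4.
Step 23. [r2c3∈{2,3,4}] r2c3 is the only open cell in row 2 admitting 4, so r2c3=4.
Step 24. [r7c3∈{2}] nothing but 2 survives at r7c3, so r7c3=2.
Step 25. [r9c2∈{3}] r9c2's peers cover all but 3. So r9c2=3.
Step 26. [r5c2∈{1}] nothing but 1 survives at r5c2. So r5c2=1.
Step 27. [r2c9∈{8}] r2c9 has the single candidate 8, so r2c9=8.
Step 28. [r2c4∈{5}] only 5 remains possible at r2c4. So r2c4=5.
Step 29. [r2c8∈{3}] r2c8 has the single candidate 3, so r2c8=3.
Step 30. [r9c1∈{9}] nothing but 9 survives at r9c1, so r9c1=9.
Step 31. [r9c3∈{8}] nothing but 8 survives at r9c3. So r9c3=8.
Step 32. [r3c1∈{1,3}] r3c1 is the only open cell in col 1 admitting 1, so r3c1=1.
Step 33. [r8c6∈{4,8}] in col 6, 8 fits only at r8c6 ⇒ r8c6=8.
Step 34. [r3c3∈{3}] r3c3 has the single candidate 3 ⇒ r3c3=3.
Step 35. [r4c2∈{2}] r4c2's peers cover all but 2, so r4c2=2.
Step 36. [r2c7∈{6}] r2c7 has the single candidate 6, so r2c7=6.
Step 37. [r8c2∈{4}] only 4 remains possible at r8c2 ⇒ r8c2=4.
Step 38. [r1c6∈{3}] r1c6's peers cover all but 3 ⇒ r1c6=3.
Step 39. [r1c9∈{9}] only 9 remains possible at r1c9. So r1c9=9.
Step 40. [r3c9∈{7}] r3c9's peers cover all but 7, so r3c9=7.
Step 41. [r5c1∈{3}] r5c1 has the single candidate 3, so r5c1=3.
Step 42. [r4c9∈{4}] r4c9's peers cover all but 4 ⇒ r4c9=4.
Step 43. [r6c4∈{7}] r6c4 has the single candidate 7 ⇒ r6c4=7.
Step 44. [r5c3∈{9}] r5c3 is down to just 9. So r5c3=9.
Step 45. [r3c4∈{8}] r3c4's peers cover all but 8. So r3c4=8.
Step 46. [r6c8∈{1}] r6c8 is down to just 1 ⇒ r6c8=1.
Step 47. [r8c4∈{6}] r8c4 is down to just 6, so r8c4=6.
Step 48. [r7c6∈{4}] only 4 remains possible at r7c6, so r7c6=4.
Step 49. [r2c1∈{2}] only 2 remains possible at r2c1 ⇒ r2c1=2.
Step 50. [r9c6∈{2}] r9c6 has the single candidate 2. So r9c6=2.
Step 51. [r6c5∈{9}] r6c5's peers cover all but 9. So r6c5=9.
Step 52. [r3c8∈{5}] nothing but 5 survives at r3c8. So r3c8=5.
Step 53. [r8c3∈{1}] only 1 remains possible at r8c3 ⇒ r8c3=1.

Answer: 8 7 5 4 6 3 1 2 9 / 2 9 4 5 1 7 6 3 8 / 1 6 3 8 2 9 4 5 7 / 5 2 7 3 8 1 9 6 4 / 3 1 9 2 4 6 7 8 5 / 4 8 6 7 9 5 2 1 3 / 6 5 2 9 3 4 8 7 1 / 7 4 1 6 5 8 3 9 2 / 9 3 8 1 7 2 5 4 6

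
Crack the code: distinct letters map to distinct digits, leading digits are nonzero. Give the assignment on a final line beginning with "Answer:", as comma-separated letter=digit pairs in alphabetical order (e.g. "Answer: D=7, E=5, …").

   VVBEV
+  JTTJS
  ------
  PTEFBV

Step 1. [P] the sum has 6 digits but both addends have 5; that extra leading digit P is the final carry, namely 1. So P=1.
Step 2. [col 1: V + S ≡ V (mod 10)] in column 1 we have V+S≡V with carry-in 0; given nothing yet and digits 1 already taken and all letters distinct, that pins S to 0. So S=0.
Step 3. [col 1: V + S ≡ V (mod 10)] no forcing yet in column 1 (carry-in 0); V=3 is free and consistent — try it ⇒ V=3.
Step 4. [col 2: E + J ≡ B (mod 10)] B=4 is one option consistent with column 2 (E + J ≡ B (mod 10), carry-in 0) — take it, so B=4.
Step 5. [col 2: E + J ≡ B (mod 10)] E=5 is one option consistent with column 2 (E + J ≡ B (mod 10), carry-in 0) — take it. So E=5.
Step 6. [col 2: E + J ≡ B (mod 10)] column 2 reads E+J+carry(0)=B with E=5, B=4; with digits 0,1,3,4,5 already taken and all letters distinct, the only value for J is 9. So J=9.
Step 7. [col 3: B + T ≡ F (mod 10)] several values work for T in column 3 (B + T ≡ F (mod 10), carry-in 1); try T=2. So T=2.
Step 8. [col 3: B + T ≡ F (mod 10)] column 3 reads B+T+carry(1)=F with B=4, T=2; with digits 0,1,2,3,4,5,9 already taken and all letters distinct, the only value for F is 7 ⇒ F=7.

Answer: B=4, E=5, F=7, J=9, P=1, S=0, T=2, V=3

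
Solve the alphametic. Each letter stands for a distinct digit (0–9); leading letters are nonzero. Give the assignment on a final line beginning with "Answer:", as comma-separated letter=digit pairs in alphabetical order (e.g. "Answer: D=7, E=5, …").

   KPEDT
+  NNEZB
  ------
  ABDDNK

Step 1. [col 1: T + B ≡ K (mod 10)] K=8 is one option consistent with column 1 (T + B ≡ K (mod 10), carry-in 0) — take it, so K=8.
Step 2. [A] adding two 5-digit numbers gives at most 5+1 digits, and here it does — A is that final carry and must be 1, so A=1.
Step 3. [col 1: T + B ≡ K (mod 10)] column 1 (T + B ≡ K (mod 10), carry-in 0) doesn't pin T yet; pick T=6 and continue, so T=6.
Step 4. [col 1: T + B ≡ K (mod 10)] column 1 reads T+B+carry(0)=K with T=6, K=8; with digits 1,6,8 already taken and all letters distinct, the only value for B is 2 ⇒ B=2.
Step 5. [col 2: D + Z ≡ N (mod 10)] D=5 is one option consistent with column 2 (D + Z ≡ N (mod 10), carry-in 0) — take it ⇒ D=5.
Step 6. [col 2: D + Z ≡ N (mod 10)] no forcing yet in column 2 (carry-in 0); N=4 is free and consistent — try it, so N=4.
Step 7. [col 2: D + Z ≡ N (mod 10)] in column 2 we have D+Z≡N with carry-in 0; given D=5, N=4 and digits 1,2,4,5,6,8 already taken and all letters distinct, that pins Z to 9. So Z=9.
Step 8. [col 3: E + E ≡ D (mod 10)] column 3 reads E+E+carry(1)=D with D=5; with digits 1,2,4,5,6,8,9 already taken and all letters distinct, the only value for E is 7 ⇒ E=7.
Step 9. [col 4: P + N ≡ D (mod 10)] column 4: given N=4, D=5, carry-in 1, and digits 1,2,4,5,6,7,8,9 already taken and all letters distinct, P+N≡D (mod 10) forces P=0. So P=0.

Answer: A=1, B=2, D=5, E=7, K=8, N=4, P=0, T=6, Z=9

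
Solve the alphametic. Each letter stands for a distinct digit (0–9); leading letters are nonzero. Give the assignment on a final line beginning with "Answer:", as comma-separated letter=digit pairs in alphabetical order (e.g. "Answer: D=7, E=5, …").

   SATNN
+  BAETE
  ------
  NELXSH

Step 1. [col 1: N + E ≡ H (mod 10)] H=3 is one option consistent with column 1 (N + E ≡ H (mod 10), carry-in 0) — take it, so H=3.
Step 2. [col 1: N + E ≡ H (mod 10)] column 1 (N + E ≡ H (mod 10), carry-in 0) doesn't pin N yet; pick N=1 and continue. So N=1.
Step 3. [col 1: N + E ≡ H (mod 10)] in column 1 we have N+E≡H with carry-in 0; given N=1, H=3 and digits 1,3 already taken and all letters distinct, that pins E to 2 ⇒ E=2.
Step 4. [col 2: N + T ≡ S (mod 10)] column 2 (N + T ≡ S (mod 10), carry-in 0) doesn't pin S yet; pick S=7 and continue, so S=7.
Step 5. [col 2: N + T ≡ S (mod 10)] from column 2 (N=1, S=7, carry-in 0, digits 1,2,3,7 already taken and all letters distinct): T must equal 6 ⇒ T=6.
Step 6. [col 3: T + E ≡ X (mod 10)] in column 3 we have T+E≡X with carry-in 0; given T=6, E=2 and digits 1,2,3,6,7 already taken and all letters distinct, that pins X to 8, so X=8.
Step 7. [col 4: A + A ≡ L (mod 10)] column 4 reads A+A+carry(0)=L with nothing yet; with digits 1,2,3,6,7,8 already taken and all letters distinct, the only value for L is 0. So L=0.
Step 8. [col 4: A + A ≡ L (mod 10)] from column 4 (L=0, carry-in 0, digits 0,1,2,3,6,7,8 already taken and all letters distinct): A must equal 5, so A=5.
Step 9. [col 5: S + B ≡ E (mod 10)] from column 5 (S=7, E=2, carry-in 1, digits 0,1,2,3,5,6,7,8 already taken and all letters distinct): B must equal 4, so B=4.

Answer: A=5, B=4, E=2, H=3, L=0, N=1, S=7, T=6, X=8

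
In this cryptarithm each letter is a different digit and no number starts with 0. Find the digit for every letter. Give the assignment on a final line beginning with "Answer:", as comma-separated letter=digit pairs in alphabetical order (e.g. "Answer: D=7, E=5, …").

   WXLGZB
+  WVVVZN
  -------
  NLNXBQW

Step 1. [col 1: B + N ≡ W (mod 10)] W=6 is one option consistent with column 1 (B + N ≡ W (mod 10), carry-in 0) — take it. So W=6.
Step 2. [col 1: B + N ≡ W (mod 10)] B=5 is one option consistent with column 1 (B + N ≡ W (mod 10), carry-in 0) — take it ⇒ B=5.
Step 3. [col 1: B + N ≡ W (mod 10)] in column 1 we have B+N≡W with carry-in 0; given B=5, W=6 and digits 5,6 already taken and all letters distinct, that pins N to 1, so N=1.
Step 4. [col 2: Z + Z ≡ Q (mod 10)] Z=9 is one option consistent with column 2 (Z + Z ≡ Q (mod 10), carry-in 0) — take it, so Z=9.
Step 5. [col 2: Z + Z ≡ Q (mod 10)] in column 2 we have Z+Z≡Q with carry-in 0; given Z=9 and digits 1,5,6,9 already taken and all letters distinct, that pins Q to 8 ⇒ Q=8.
Step 6. [col 3: G + V ≡ B (mod 10)] column 3 (G + V ≡ B (mod 10), carry-in 1) doesn't pin V yet; pick V=4 and continue, so V=4.
Step 7. [col 3: G + V ≡ B (mod 10)] column 3: given V=4, B=5, carry-in 1, and digits 1,4,5,6,8,9 already taken and all letters distinct, G+V≡B (mod 10) forces G=0, so G=0.
Step 8. [col 4: L + V ≡ X (mod 10)] in column 4 we have L+V≡X with carry-in 0; given V=4 and digits 0,1,4,5,6,8,9 already taken and all letters distinct, that pins L to 3, so L=3.
Step 9. [col 4: L + V ≡ X (mod 10)] in column 4 we have L+V≡X with carry-in 0; given L=3, V=4 and digits 0,1,3,4,5,6,8,9 already taken and all letters distinct, that pins X to 7 ⇒ X=7.

Answer: B=5, G=0, L=3, N=1, Q=8, V=4, W=6, X=7, Z=9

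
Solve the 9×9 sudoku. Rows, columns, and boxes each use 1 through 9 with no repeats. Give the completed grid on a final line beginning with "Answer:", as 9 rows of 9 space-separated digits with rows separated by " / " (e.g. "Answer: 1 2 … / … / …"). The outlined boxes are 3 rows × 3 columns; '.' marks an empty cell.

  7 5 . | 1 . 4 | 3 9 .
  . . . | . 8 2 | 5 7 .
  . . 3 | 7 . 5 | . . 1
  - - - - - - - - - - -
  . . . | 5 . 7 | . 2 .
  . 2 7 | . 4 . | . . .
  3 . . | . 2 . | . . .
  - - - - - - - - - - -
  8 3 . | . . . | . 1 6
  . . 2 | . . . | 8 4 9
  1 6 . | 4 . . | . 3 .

Step 1. [r7c6∈{9}] nothing but 9 survives at r7c6, so r7c6=9.
Step 2. [r9c9∈{2,5,7}] r9c9 is the only open cell in box 9 admitting 5, so r9c9=5.
Step 3. [r2c9∈{4}] r2c9 has the single candidate 4, so r2c9=4.
Step 4. [r1c5∈{6}] r1c5 has the single candidate 6, so r1c5=6.
Step 5. [r1c3∈{8}] only 8 remains possible at r1c3. So r1c3=8.
Step 6. [r3c5∈{9}] r3c5 has the single candidate 9, so r3c5=9.
Step 7. [r3c8∈{6,8}] in row 3, 8 fits only at r3c8 ⇒ r3c8=8.
Step 8. [r3c7∈{2,6}] across box 3, 6 lands solely at r3c7. So r3c7=6.
Step 9. [r3c2∈{4}] only 4 remains possible at r3c2 ⇒ r3c2=4.
Step 10. [r4c1∈{4,6,9}] r4c1 is the only open cell in col 1 admitting 4, so r4c1=4.
Step 11. [r4c3∈{1,6,9}] 6 has one home in row 4: r4c3 ⇒ r4c3=6.
Step 12. [r8c1∈{5}] r8c1 is down to just 5, so r8c1=5.
Step 13. [r5c1∈{9}] r5c1's peers cover all but 9, so r5c1=9.
Step 14. [r5c7∈{1}] nothing but 1 survives at r5c7. So r5c7=1.
Step 15. [r6c4∈{6,8,9}] r6c4 is the only open cell in col 4 admitting 9. So r6c4=9.
Step 16. [r5c4∈{3,6,8}] in col 4, 8 fits only at r5c4 ⇒ r5c4=8.
Step 17. [r9c5∈{7}] r9c5's peers cover all but 7, so r9c5=7.
Step 18. [r5c8∈{5,6}] 5 has one home in row 5: r5c8, so r5c8=5.
Step 19. [r5c6∈{3,6}] 6 has one home in row 5: r5c6. So r5c6=6.
Step 20. [r6c6∈{1}] r6c6's peers cover all but 1, so r6c6=1.
Step 21. [r8c6∈{3}] nothing but 3 survives at r8c6, so r8c6=3.
Step 22. [r6c2∈{8}] r6c2 has the single candidate 8. So r6c2=8.
Step 23. [r2c3∈{1,9}] 1 has one home in col 3: r2c3, so r2c3=1.
Step 24. [r7c7∈{2,7}] across row 7, 7 lands solely at r7c7 ⇒ r7c7=7.
Step 25. [r4c9∈{3,8}] r4c9 is the only open cell in row 4 admitting 8 ⇒ r4c9=8.
Step 26. [r7c4∈{2}] r7c4's peers cover all but 2 ⇒ r7c4=2.
Step 27. [r1c9∈{2}] only 2 remains possible at r1c9. So r1c9=2.
Step 28. [r2c2∈{9}] only 9 remains possible at r2c2 ⇒ r2c2=9.
Step 29. [r4c2∈{1}] r4c2 has the single candidate 1 ⇒ r4c2=1.
Step 30. [r6c7∈{4}] only 4 remains possible at r6c7 ⇒ r6c7=4.
Step 31. [r6c8∈{6}] only 6 remains possible at r6c8. So r6c8=6.
Step 32. [r4c7∈{9}] nothing but 9 survives at r4c7 ⇒ r4c7=9.
Step 33. [r6c9∈{7}] r6c9 is down to just 7 ⇒ r6c9=7.
Step 34. [r4c5∈{3}] r4c5 is down to just 3 ⇒ r4c5=3.
Step 35. [r9c7∈{2}] only 2 remains possible at r9c7, so r9c7=2.
Step 36. [r2c1∈{6}] only 6 remains possible at r2c1, so r2c1=6.
Step 37. [r7c3∈{4}] nothing but 4 survives at r7c3. So r7c3=4.
Step 38. [r3c1∈{2}] r3c1 has the single candidate 2 ⇒ r3c1=2.
Step 39. [r7c5∈{5}] only 5 remains possible at r7c5. So r7c5=5.
Step 40. [r9c3∈{9}] r9c3 is down to just 9. So r9c3=9.
Step 41. [r9c6∈{8}] nothing but 8 survives at r9c6 ⇒ r9c6=8.
Step 42. [r5c9∈{3}] r5c9 is down to just 3, so r5c9=3.
Step 43. [r2c4∈{3}] r2c4 has the single candidate 3, so r2c4=3.
Step 44. [r8c4∈{6}] r8c4 is down to just 6 ⇒ r8c4=6.
Step 45. [r8c5∈{1}] only 1 remains possible at r8c5, so r8c5=1.
Step 46. [r6c3∈{5}] r6c3 has the single candidate 5, so r6c3=5.
Step 47. [r8c2∈{7}] only 7 remains possible at r8c2. So r8c2=7.

Answer: 7 5 8 1 6 4 3 9 2 / 6 9 1 3 8 2 5 7 4 / 2 4 3 7 9 5 6 8 1 / 4 1 6 5 3 7 9 2 8 / 9 2 7 8 4 6 1 5 3 / 3 8 5 9 2 1 4 6 7 / 8 3 4 2 5 9 7 1 6 / 5 7 2 6 1 3 8 4 9 / 1 6 9 4 7 8 2 3 5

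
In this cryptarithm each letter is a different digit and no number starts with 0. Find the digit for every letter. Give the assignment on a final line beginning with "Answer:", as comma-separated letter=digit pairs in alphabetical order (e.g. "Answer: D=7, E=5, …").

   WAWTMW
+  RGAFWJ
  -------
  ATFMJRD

Step 1. [col 1: W + J ≡ D (mod 10)] column 1 (W + J ≡ D (mod 10), carry-in 0) doesn't pin D yet; pick D=2 and continue ⇒ D=2.
Step 2. [col 1: W + J ≡ D (mod 10)] column 1 (W + J ≡ D (mod 10), carry-in 0) doesn't pin W yet; pick W=7 and continue. So W=7.
Step 3. [col 1: W + J ≡ D (mod 10)] in column 1 we have W+J≡D with carry-in 0; given W=7, D=2 and digits 2,7 already taken and all letters distinct, that pins J to 5. So J=5.
Step 4. [A] A is the leading digit of a 7-digit sum of two 6-digit numbers; the final carry is exactly 1, so A=1.
Step 5. [col 2: M + W ≡ R (mod 10)] R=6 is one option consistent with column 2 (M + W ≡ R (mod 10), carry-in 1) — take it ⇒ R=6.
Step 6. [col 2: M + W ≡ R (mod 10)] in column 2 we have M+W≡R with carry-in 1; given W=7, R=6 and digits 1,2,5,6,7 already taken and all letters distinct, that pins M to 8. So M=8.
Step 7. [col 3: T + F ≡ J (mod 10)] no forcing yet in column 3 (carry-in 1); F=0 is free and consistent — try it ⇒ F=0.
Step 8. [col 3: T + F ≡ J (mod 10)] column 3: given F=0, J=5, carry-in 1, and digits 0,1,2,5,6,7,8 already taken and all letters distinct, T+F≡J (mod 10) forces T=4. So T=4.
Step 9. [col 5: A + G ≡ F (mod 10)] in column 5 we have A+G≡F with carry-in 0; given A=1, F=0 and digits 0,1,2,4,5,6,7,8 already taken and all letters distinct, that pins G to 9 ⇒ G=9.

Answer: A=1, D=2, F=0, G=9, J=5, M=8, R=6, T=4, W=7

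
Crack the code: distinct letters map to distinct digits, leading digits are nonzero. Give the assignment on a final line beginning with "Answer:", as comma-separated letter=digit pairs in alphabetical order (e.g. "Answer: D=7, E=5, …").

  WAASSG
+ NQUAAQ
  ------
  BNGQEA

Step 1. [col 1: G + Q ≡ A (mod 10)] column 1 (G + Q ≡ A (mod 10), carry-in 0) doesn't pin Q yet; pick Q=1 and continue, so Q=1.
Step 2. [col 1: G + Q ≡ A (mod 10)] column 1 (G + Q ≡ A (mod 10), carry-in 0) doesn't pin G yet; pick G=2 and continue ⇒ G=2.
Step 3. [col 1: G + Q ≡ A (mod 10)] in column 1 we have G+Q≡A with carry-in 0; given G=2, Q=1 and digits 1,2 already taken and all letters distinct, that pins A to 3, so A=3.
Step 4. [col 2: S + A ≡ E (mod 10)] no forcing yet in column 2 (carry-in 0); S=7 is free and consistent — try it ⇒ S=7.
Step 5. [col 2: S + A ≡ E (mod 10)] column 2: given S=7, A=3, carry-in 0, and digits 1,2,3,7 already taken and all letters distinct, S+A≡E (mod 10) forces E=0, so E=0.
Step 6. [col 4: A + U ≡ G (mod 10)] from column 4 (A=3, G=2, carry-in 1, digits 0,1,2,3,7 already taken and all letters distinct): U must equal 8 ⇒ U=8.
Step 7. [col 5: A + Q ≡ N (mod 10)] column 5 reads A+Q+carry(1)=N with A=3, Q=1; with digits 0,1,2,3,7,8 already taken and all letters distinct, the only value for N is 5 ⇒ N=5.
Step 8. [col 6: W + N ≡ B (mod 10)] several values work for B in column 6 (W + N ≡ B (mod 10), carry-in 0); try B=9. So B=9.
Step 9. [col 6: W + N ≡ B (mod 10)] column 6: given N=5, B=9, carry-in 0, and digits 0,1,2,3,5,7,8,9 already taken and all letters distinct, W+N≡B (mod 10) forces W=4, so W=4.

Answer: A=3, B=9, E=0, G=2, N=5, Q=1, S=7, U=8, W=4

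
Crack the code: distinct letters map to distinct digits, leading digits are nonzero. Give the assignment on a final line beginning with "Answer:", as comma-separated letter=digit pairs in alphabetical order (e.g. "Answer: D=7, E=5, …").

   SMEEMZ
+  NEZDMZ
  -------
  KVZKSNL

Step 1. [col 1: Z + Z ≡ L (mod 10)] several values work for Z in column 1 (Z + Z ≡ L (mod 10), carry-in 0); try Z=9, so Z=9.
Step 2. [col 1: Z + Z ≡ L (mod 10)] in column 1 we have Z+Z≡L with carry-in 0; given Z=9 and digits 9 already taken and all letters distinct, that pins L to 8, so L=8.
Step 3. [col 2: M + M ≡ N (mod 10)] column 2 (M + M ≡ N (mod 10), carry-in 1) doesn't pin N yet; pick N=3 and continue ⇒ N=3.
Step 4. [col 2: M + M ≡ N (mod 10)] M=6 is one option consistent with column 2 (M + M ≡ N (mod 10), carry-in 1) — take it. So M=6.
Step 5. [col 3: E + D ≡ S (mod 10)] several values work for E in column 3 (E + D ≡ S (mod 10), carry-in 1); try E=2. So E=2.
Step 6. [col 3: E + D ≡ S (mod 10)] S=7 is one option consistent with column 3 (E + D ≡ S (mod 10), carry-in 1) — take it ⇒ S=7.
Step 7. [K] the sum has 7 digits but both addends have 6; that extra leading digit K is the final carry, namely 1. So K=1.
Step 8. [col 3: E + D ≡ S (mod 10)] from column 3 (E=2, S=7, carry-in 1, digits 1,2,3,6,7,8,9 already taken and all letters distinct): D must equal 4 ⇒ D=4.
Step 9. [col 6: S + N ≡ V (mod 10)] in column 6 we have S+N≡V with carry-in 0; given S=7, N=3 and digits 1,2,3,4,6,7,8,9 already taken and all letters distinct, that pins V to 0. So V=0.

Answer: D=4, E=2, K=1, L=8, M=6, N=3, S=7, V=0, Z=9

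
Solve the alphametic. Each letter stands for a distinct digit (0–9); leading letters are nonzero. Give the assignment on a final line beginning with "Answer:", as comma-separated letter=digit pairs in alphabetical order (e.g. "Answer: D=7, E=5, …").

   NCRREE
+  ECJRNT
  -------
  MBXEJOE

Step 1. [M] M is the leading digit of a 7-digit sum of two 6-digit numbers; the final carry is exactly 1 ⇒ M=1.
Step 2. [col 1: E + T ≡ E (mod 10)] column 1: given nothing yet, carry-in 0, and digits 1 already taken and all letters distinct, E+T≡E (mod 10) forces T=0, so T=0.
Step 3. [col 1: E + T ≡ E (mod 10)] E=7 is one option consistent with column 1 (E + T ≡ E (mod 10), carry-in 0) — take it. So E=7.
Step 4. [col 2: E + N ≡ O (mod 10)] column 2 (E + N ≡ O (mod 10), carry-in 0) doesn't pin N yet; pick N=6 and continue, so N=6.
Step 5. [col 2: E + N ≡ O (mod 10)] column 2 reads E+N+carry(0)=O with E=7, N=6; with digits 0,1,6,7 already taken and all letters distinct, the only value for O is 3, so O=3.
Step 6. [col 3: R + R ≡ J (mod 10)] several values work for J in column 3 (R + R ≡ J (mod 10), carry-in 1); try J=5. So J=5.
Step 7. [col 3: R + R ≡ J (mod 10)] column 3: given J=5, carry-in 1, and digits 0,1,3,5,6,7 already taken and all letters distinct, R+R≡J (mod 10) forces R=2 ⇒ R=2.
Step 8. [col 5: C + C ≡ X (mod 10)] column 5: given nothing yet, carry-in 0, and digits 0,1,2,3,5,6,7 already taken and all letters distinct, C+C≡X (mod 10) forces X=8, so X=8.
Step 9. [col 5: C + C ≡ X (mod 10)] no forcing yet in column 5 (carry-in 0); C=9 is free and consistent — try it, so C=9.
Step 10. [col 6: N + E ≡ B (mod 10)] column 6 reads N+E+carry(1)=B with N=6, E=7; with digits 0,1,2,3,5,6,7,8,9 already taken and all letters distinct, the only value for B is 4 ⇒ B=4.

Answer: B=4, C=9, E=7, J=5, M=1, N=6, O=3, R=2, T=0, X=8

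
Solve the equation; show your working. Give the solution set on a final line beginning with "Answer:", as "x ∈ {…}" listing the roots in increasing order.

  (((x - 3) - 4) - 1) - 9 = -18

Step 1. [(((x - 3) - 4) - 1) - 9 = -18] add 9: x sits inside (… - 9). So sub: ((x - 3) - 4) - 1 = -9.
Step 2. [((x - 3) - 4) - 1 = -9] 1 comes off first (add 1), so sub: (x - 3) - 4 = -8.
Step 3. [(x - 3) - 4 = -8] the outer -4 inverts by adding 4, so sub: x - 3 = -4.
Step 4. [x - 3 = -4] peel the -3: add 3 from each side, so sub: x = -1.

Answer: x ∈ {-1}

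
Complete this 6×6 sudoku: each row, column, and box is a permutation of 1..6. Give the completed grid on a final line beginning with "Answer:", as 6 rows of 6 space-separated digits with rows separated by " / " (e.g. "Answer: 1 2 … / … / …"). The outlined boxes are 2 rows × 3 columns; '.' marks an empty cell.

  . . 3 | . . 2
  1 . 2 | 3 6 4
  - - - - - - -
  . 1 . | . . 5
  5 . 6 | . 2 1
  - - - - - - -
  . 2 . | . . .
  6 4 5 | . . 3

Step 1. [r6c5∈{1}] r6c5 is down to just 1, so r6c5=1.
Step 2. [r1c5∈{5}] nothing but 5 survives at r1c5. So r1c5=5.
Step 3. [r3c3∈{4}] r3c3 is down to just 4. So r3c3=4.
Step 4. [r5c4∈{4,5,6}] 5 has one home in row 5: r5c4 ⇒ r5c4=5.
Step 5. [r3c5∈{3}] r3c5 has the single candidate 3 ⇒ r3c5=3.
Step 6. [r5c6∈{6}] r5c6 has the single candidate 6 ⇒ r5c6=6.
Step 7. [r5c3∈{1}] only 1 remains possible at r5c3, so r5c3=1.
Step 8. [r4c4∈{4}] only 4 remains possible at r4c4, so r4c4=4.
Step 9. [r4c2∈{3}] r4c2 is down to just 3, so r4c2=3.
Step 10. [r1c2∈{6}] nothing but 6 survives at r1c2, so r1c2=6.
Step 11. [r1c4∈{1}] r1c4's peers cover all but 1 ⇒ r1c4=1.
Step 12. [r1c1∈{4}] r1c1's peers cover all but 4. So r1c1=4.
Step 13. [r3c4∈{6}] r3c4 is down to just 6, so r3c4=6.
Step 14. [r6c4∈{2}] r6c4 is down to just 2 ⇒ r6c4=2.
Step 15. [r5c1∈{3}] r5c1's peers cover all but 3. So r5c1=3.
Step 16. [r5c5∈{4}] nothing but 4 survives at r5c5 ⇒ r5c5=4.
Step 17. [r3c1∈{2}] r3c1 is down to just 2, so r3c1=2.
Step 18. [r2c2∈{5}] r2c2 has the single candidate 5 ⇒ r2c2=5.

Answer: 4 6 3 1 5 2 / 1 5 2 3 6 4 / 2 1 4 6 3 5 / 5 3 6 4 2 1 / 3 2 1 5 4 6 / 6 4 5 2 1 3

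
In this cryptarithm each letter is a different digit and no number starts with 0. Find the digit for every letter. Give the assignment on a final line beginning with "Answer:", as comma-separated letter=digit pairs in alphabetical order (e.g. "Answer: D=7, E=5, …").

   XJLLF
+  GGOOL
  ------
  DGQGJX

Step 1. [col 1: F + L ≡ X (mod 10)] X=9 is one option consistent with column 1 (F + L ≡ X (mod 10), carry-in 0) — take it, so X=9.
Step 2. [col 1: F + L ≡ X (mod 10)] no forcing yet in column 1 (carry-in 0); F=3 is free and consistent — try it. So F=3.
Step 3. [col 1: F + L ≡ X (mod 10)] from column 1 (F=3, X=9, carry-in 0, digits 3,9 already taken and all letters distinct): L must equal 6, so L=6.
Step 4. [D] adding two 5-digit numbers gives at most 5+1 digits, and here it does — D is that final carry and must be 1 ⇒ D=1.
Step 5. [col 2: L + O ≡ J (mod 10)] no forcing yet in column 2 (carry-in 0); J=4 is free and consistent — try it. So J=4.
Step 6. [col 2: L + O ≡ J (mod 10)] column 2 reads L+O+carry(0)=J with L=6, J=4; with digits 1,3,4,6,9 already taken and all letters distinct, the only value for O is 8, so O=8.
Step 7. [col 3: L + O ≡ G (mod 10)] in column 3 we have L+O≡G with carry-in 1; given L=6, O=8 and digits 1,3,4,6,8,9 already taken and all letters distinct, that pins G to 5, so G=5.
Step 8. [col 4: J + G ≡ Q (mod 10)] column 4 reads J+G+carry(1)=Q with J=4, G=5; with digits 1,3,4,5,6,8,9 already taken and all letters distinct, the only value for Q is 0, so Q=0.

Answer: D=1, F=3, G=5, J=4, L=6, O=8, Q=0, X=9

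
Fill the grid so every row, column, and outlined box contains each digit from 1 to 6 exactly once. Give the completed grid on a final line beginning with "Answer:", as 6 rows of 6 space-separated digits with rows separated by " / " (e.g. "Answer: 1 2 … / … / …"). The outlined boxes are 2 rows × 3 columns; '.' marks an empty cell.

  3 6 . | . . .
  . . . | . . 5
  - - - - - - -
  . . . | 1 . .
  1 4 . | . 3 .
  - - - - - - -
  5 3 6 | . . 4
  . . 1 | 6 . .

Step 1. [r5c4∈{2}] nothing but 2 survives at r5c4. So r5c4=2.
Step 2. [r3c5∈{2,4,5,6}] row 3 places 4 nowhere but r3c5. So r3c5=4.
Step 3. [r1c3∈{2,4,5}] row 1 places 5 nowhere but r1c3, so r1c3=5.
Step 4. [r4c3∈{2}] r4c3 is down to just 2 ⇒ r4c3=2.
Step 5. [r1c6∈{1,2}] 1 has one home in col 6: r1c6 ⇒ r1c6=1.
Step 6. [r6c2∈{2}] only 2 remains possible at r6c2, so r6c2=2.
Step 7. [r2c1∈{2,4}] 2 has one home in col 1: r2c1. So r2c1=2.
Step 8. [r2c4∈{3,4}] 3 has one home in row 2: r2c4. So r2c4=3.
Step 9. [r4c6∈{6}] nothing but 6 survives at r4c6, so r4c6=6.
Step 10. [r5c5∈{1}] nothing but 1 survives at r5c5. So r5c5=1.
Step 11. [r2c2∈{1}] r2c2's peers cover all but 1. So r2c2=1.
Step 12. [r2c3∈{4}] r2c3 has the single candidate 4 ⇒ r2c3=4.
Step 13. [r3c2∈{5}] r3c2 has the single candidate 5. So r3c2=5.
Step 14. [r6c1∈{4}] r6c1's peers cover all but 4. So r6c1=4.
Step 15. [r3c3∈{3}] nothing but 3 survives at r3c3 ⇒ r3c3=3.
Step 16. [r3c6∈{2}] only 2 remains possible at r3c6. So r3c6=2.
Step 17. [r6c5∈{5}] nothing but 5 survives at r6c5, so r6c5=5.
Step 18. [r1c4∈{4}] nothing but 4 survives at r1c4, so r1c4=4.
Step 19. [r2c5∈{6}] r2c5's peers cover all but 6. So r2c5=6.
Step 20. [r1c5∈{2}] only 2 remains possible at r1c5 ⇒ r1c5=2.
Step 21. [r3c1∈{6}] r3c1 is down to just 6 ⇒ r3c1=6.
Step 22. [r4c4∈{5}] nothing but 5 survives at r4c4 ⇒ r4c4=5.
Step 23. [r6c6∈{3}] r6c6's peers cover all but 3. So r6c6=3.

Answer: 3 6 5 4 2 1 / 2 1 4 3 6 5 / 6 5 3 1 4 2 / 1 4 2 5 3 6 / 5 3 6 2 1 4 / 4 2 1 6 5 3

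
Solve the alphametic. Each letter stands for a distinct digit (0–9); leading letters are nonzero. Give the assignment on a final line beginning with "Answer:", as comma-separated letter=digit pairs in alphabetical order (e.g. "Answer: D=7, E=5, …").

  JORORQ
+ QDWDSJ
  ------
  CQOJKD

Step 1. [col 1: Q + J ≡ D (mod 10)] no forcing yet in column 1 (carry-in 0); J=2 is free and consistent — try it, so J=2.
Step 2. [col 1: Q + J ≡ D (mod 10)] no forcing yet in column 1 (carry-in 0); D=3 is free and consistent — try it, so D=3.
Step 3. [col 1: Q + J ≡ D (mod 10)] column 1 reads Q+J+carry(0)=D with J=2, D=3; with digits 2,3 already taken and all letters distinct, the only value for Q is 1. So Q=1.
Step 4. [col 2: R + S ≡ K (mod 10)] no forcing yet in column 2 (carry-in 0); R=7 is free and consistent — try it ⇒ R=7.
Step 5. [col 2: R + S ≡ K (mod 10)] no forcing yet in column 2 (carry-in 0); K=6 is free and consistent — try it ⇒ K=6.
Step 6. [col 2: R + S ≡ K (mod 10)] in column 2 we have R+S≡K with carry-in 0; given R=7, K=6 and digits 1,2,3,6,7 already taken and all letters distinct, that pins S to 9. So S=9.
Step 7. [col 3: O + D ≡ J (mod 10)] column 3 reads O+D+carry(1)=J with D=3, J=2; with digits 1,2,3,6,7,9 already taken and all letters distinct, the only value for O is 8, so O=8.
Step 8. [col 4: R + W ≡ O (mod 10)] column 4 reads R+W+carry(1)=O with R=7, O=8; with digits 1,2,3,6,7,8,9 already taken and all letters distinct, the only value for W is 0. So W=0.
Step 9. [col 6: J + Q ≡ C (mod 10)] column 6 reads J+Q+carry(1)=C with J=2, Q=1; with digits 0,1,2,3,6,7,8,9 already taken and all letters distinct, the only value for C is 4. So C=4.

Answer: C=4, D=3, J=2, K=6, O=8, Q=1, R=7, S=9, W=0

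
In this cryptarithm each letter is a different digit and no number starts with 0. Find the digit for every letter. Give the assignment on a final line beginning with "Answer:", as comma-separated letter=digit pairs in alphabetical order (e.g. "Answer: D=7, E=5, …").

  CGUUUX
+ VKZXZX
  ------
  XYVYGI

Step 1. [col 1: X + X ≡ I (mod 10)] X=5 is one option consistent with column 1 (X + X ≡ I (mod 10), carry-in 0) — take it. So X=5.
Step 2. [col 1: X + X ≡ I (mod 10)] from column 1 (X=5, carry-in 0, digits 5 already taken and all letters distinct): I must equal 0. So I=0.
Step 3. [col 2: U + Z ≡ G (mod 10)] no forcing yet in column 2 (carry-in 1); G=2 is free and consistent — try it. So G=2.
Step 4. [col 2: U + Z ≡ G (mod 10)] column 2 (U + Z ≡ G (mod 10), carry-in 1) doesn't pin U yet; pick U=3 and continue, so U=3.
Step 5. [col 2: U + Z ≡ G (mod 10)] from column 2 (U=3, G=2, carry-in 1, digits 0,2,3,5 already taken and all letters distinct): Z must equal 8 ⇒ Z=8.
Step 6. [col 3: U + X ≡ Y (mod 10)] from column 3 (U=3, X=5, carry-in 1, digits 0,2,3,5,8 already taken and all letters distinct): Y must equal 9 ⇒ Y=9.
Step 7. [col 4: U + Z ≡ V (mod 10)] from column 4 (U=3, Z=8, carry-in 0, digits 0,2,3,5,8,9 already taken and all letters distinct): V must equal 1. So V=1.
Step 8. [col 5: G + K ≡ Y (mod 10)] column 5: given G=2, Y=9, carry-in 1, and digits 0,1,2,3,5,8,9 already taken and all letters distinct, G+K≡Y (mod 10) forces K=6 ⇒ K=6.
Step 9. [col 6: C + V ≡ X (mod 10)] column 6 reads C+V+carry(0)=X with V=1, X=5; with digits 0,1,2,3,5,6,8,9 already taken and all letters distinct, the only value for C is 4, so C=4.

Answer: C=4, G=2, I=0, K=6, U=3, V=1, X=5, Y=9, Z=8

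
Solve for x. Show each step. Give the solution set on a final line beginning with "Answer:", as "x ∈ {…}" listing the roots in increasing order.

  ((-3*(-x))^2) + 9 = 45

Step 1. [((-3*(-x))^2) + 9 = 45] +9 is outermost — subtract 9 both sides, so sub: (-3*(-x))^2 = 36.
Step 2. [(-3*(-x))^2 = 36] √ both sides: 36 ≥ 0 gives two branches ⇒ sqrt: -3*(-x) = 6 or -6.
Step 3. [-3*(-x) = 6 or -6] -3·(inner) — divide through by -3, so div: -x = -2 or 2.
Step 4. [-x = -2 or 2] leading − — multiply by −1, so neg: x = 2 or -2.

Answer: x ∈ {-2, 2}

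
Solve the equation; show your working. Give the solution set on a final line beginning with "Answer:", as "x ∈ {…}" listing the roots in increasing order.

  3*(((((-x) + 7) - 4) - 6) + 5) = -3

Step 1. [3*(((((-x) + 7) - 4) - 6) + 5) = -3] leading coefficient 3: divide by 3, so div: ((((-x) + 7) - 4) - 6) + 5 = -1.
Step 2. [((((-x) + 7) - 4) - 6) + 5 = -1] +5 is outermost — subtract 5 both sides ⇒ sub: (((-x) + 7) - 4) - 6 = -6.
Step 3. [(((-x) + 7) - 4) - 6 = -6] peel the -6: add 6 from each side. So sub: ((-x) + 7) - 4 = 0.
Step 4. [((-x) + 7) - 4 = 0] the outer -4 inverts by adding 4 ⇒ sub: (-x) + 7 = 4.
Step 5. [(-x) + 7 = 4] subtract 7: x sits inside (… + 7), so sub: -x = -3.
Step 6. [-x = -3] leading − — multiply by −1 ⇒ neg: x = 3.

Answer: x ∈ {3}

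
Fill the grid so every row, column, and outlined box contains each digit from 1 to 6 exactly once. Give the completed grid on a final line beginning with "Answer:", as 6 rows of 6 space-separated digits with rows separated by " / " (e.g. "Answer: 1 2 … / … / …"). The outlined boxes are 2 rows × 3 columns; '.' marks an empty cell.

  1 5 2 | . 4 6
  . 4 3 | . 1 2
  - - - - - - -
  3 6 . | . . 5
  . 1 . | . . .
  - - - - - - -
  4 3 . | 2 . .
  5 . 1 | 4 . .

Step 1. [r6c5∈{3,6}] r6c5 is the only open cell in row 6 admitting 6. So r6c5=6.
Step 2. [r4c5∈{2,3}] in col 5, 3 fits only at r4c5, so r4c5=3.
Step 3. [r4c6∈{4}] r4c6 has the single candidate 4 ⇒ r4c6=4.
Step 4. [r4c1∈{2}] only 2 remains possible at r4c1. So r4c1=2.
Step 5. [r3c3∈{4}] r3c3 is down to just 4 ⇒ r3c3=4.
Step 6. [r2c1∈{6}] nothing but 6 survives at r2c1 ⇒ r2c1=6.
Step 7. [r5c5∈{5}] only 5 remains possible at r5c5 ⇒ r5c5=5.
Step 8. [r1c4∈{3}] r1c4 is down to just 3 ⇒ r1c4=3.
Step 9. [r2c4∈{5}] only 5 remains possible at r2c4. So r2c4=5.
Step 10. [r4c4∈{6}] nothing but 6 survives at r4c4. So r4c4=6.
Step 11. [r6c6∈{3}] nothing but 3 survives at r6c6 ⇒ r6c6=3.
Step 12. [r5c3∈{6}] nothing but 6 survives at r5c3. So r5c3=6.
Step 13. [r4c3∈{5}] r4c3 has the single candidate 5, so r4c3=5.
Step 14. [r3c4∈{1}] only 1 remains possible at r3c4 ⇒ r3c4=1.
Step 15. [r3c5∈{2}] r3c5's peers cover all but 2, so r3c5=2.
Step 16. [r5c6∈{1}] nothing but 1 survives at r5c6, so r5c6=1.
Step 17. [r6c2∈{2}] only 2 remains possible at r6c2, so r6c2=2.

Answer: 1 5 2 3 4 6 / 6 4 3 5 1 2 / 3 6 4 1 2 5 / 2 1 5 6 3 4 / 4 3 6 2 5 1 / 5 2 1 4 6 3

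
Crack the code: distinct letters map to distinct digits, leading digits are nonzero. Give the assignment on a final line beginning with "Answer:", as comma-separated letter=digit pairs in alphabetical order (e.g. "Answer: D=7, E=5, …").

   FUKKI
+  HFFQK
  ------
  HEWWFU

Step 1. [col 1: I + K ≡ U (mod 10)] column 1 (I + K ≡ U (mod 10), carry-in 0) doesn't pin K yet; pick K=5 and continue ⇒ K=5.
Step 2. [col 1: I + K ≡ U (mod 10)] no forcing yet in column 1 (carry-in 0); I=9 is free and consistent — try it. So I=9.
Step 3. [col 1: I + K ≡ U (mod 10)] in column 1 we have I+K≡U with carry-in 0; given I=9, K=5 and digits 5,9 already taken and all letters distinct, that pins U to 4. So U=4.
Step 4. [col 2: K + Q ≡ F (mod 10)] several values work for F in column 2 (K + Q ≡ F (mod 10), carry-in 1); try F=8. So F=8.
Step 5. [col 2: K + Q ≡ F (mod 10)] column 2: given K=5, F=8, carry-in 1, and digits 4,5,8,9 already taken and all letters distinct, K+Q≡F (mod 10) forces Q=2. So Q=2.
Step 6. [col 3: K + F ≡ W (mod 10)] column 3: given K=5, F=8, carry-in 0, and digits 2,4,5,8,9 already taken and all letters distinct, K+F≡W (mod 10) forces W=3. So W=3.
Step 7. [col 5: F + H ≡ E (mod 10)] no forcing yet in column 5 (carry-in 1); E=0 is free and consistent — try it, so E=0.
Step 8. [col 5: F + H ≡ E (mod 10)] column 5 reads F+H+carry(1)=E with F=8, E=0; with digits 0,2,3,4,5,8,9 already taken and all letters distinct, the only value for H is 1, so H=1.

Answer: E=0, F=8, H=1, I=9, K=5, Q=2, U=4, W=3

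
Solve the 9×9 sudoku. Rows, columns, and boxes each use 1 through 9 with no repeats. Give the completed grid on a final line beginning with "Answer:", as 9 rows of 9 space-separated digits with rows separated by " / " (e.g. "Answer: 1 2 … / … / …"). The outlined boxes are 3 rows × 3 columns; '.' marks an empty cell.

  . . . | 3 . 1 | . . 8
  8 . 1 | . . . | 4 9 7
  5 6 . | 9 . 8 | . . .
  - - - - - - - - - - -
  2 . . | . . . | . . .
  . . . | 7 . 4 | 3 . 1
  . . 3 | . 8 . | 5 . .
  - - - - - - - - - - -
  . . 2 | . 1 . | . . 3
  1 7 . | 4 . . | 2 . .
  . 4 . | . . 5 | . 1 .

Step 1. [r7c8∈{4,5,6,7,8}] r7c8 is the only open cell in row 7 admitting 4, so r7c8=4.
Step 2. [r1c7∈{6}] r1c7 is down to just 6, so r1c7=6.
Step 3. [r7c2∈{5,8,9}] across row 7, 5 lands solely at r7c2. So r7c2=5.
Step 4. [r3c9∈{2}] r3c9's peers cover all but 2 ⇒ r3c9=2.
Step 5. [r7c6∈{6,7,9}] 7 has one home in col 6: r7c6. So r7c6=7.
Step 6. [r8c9∈{5,6,9}] 5 has one home in col 9: r8c9 ⇒ r8c9=5.
Step 7. [r9c1∈{3,6,9}] 3 has one home in col 1: r9c1 ⇒ r9c1=3.
Step 8. [r9c7∈{7,8,9}] in row 9, 7 fits only at r9c7, so r9c7=7.
Step 9. [r6c1∈{4,6,7,9}] col 1 has a naked pair {6,9} at r5c1 and r7c1 ⇒ r6c1≠9.
Step 10. [r1c8∈{5}] r1c8 is down to just 5, so r1c8=5.
Step 11. [r6c1∈{4,6,7}] col 1 has a naked pair {6,9} at r5c1 and r7c1 ⇒ r6c1≠6.
Step 12. [r4c3∈{4,5,6,7,8,9}] the only places for 8 in box 7 are along col 3, so r4c3≠8.
Step 13. [r5c3∈{5,6,8,9}] 8 in box 7 is pinned to col 3 ⇒ r5c3≠8.
Step 14. [r1c1∈{4,7,9}] the pair r5c1,r7c1 in col 1 locks {6,9} between them ⇒ r1c1≠9.
Step 15. [r1c3∈{4,7,9}] box 1 has a naked pair {4,7} at r1c1 and r3c3 ⇒ r1c3≠7.
Step 16. [r1c3∈{4,9}] box 1 has a naked pair {4,7} at r1c1 and r3c3 ⇒ r1c3≠4.
Step 17. [r1c3∈{9}] only 9 remains possible at r1c3, so r1c3=9.
Step 18. [r7c1∈{6,9}] 9 has one home in box 7: r7c1, so r7c1=9.
Step 19. [r7c4∈{6,8}] across row 7, 6 lands solely at r7c4 ⇒ r7c4=6.
Step 20. [r4c7∈{8,9}] in col 7, 9 fits only at r4c7 ⇒ r4c7=9.
Step 21. [r5c1∈{6}] nothing but 6 survives at r5c1, so r5c1=6.
Step 22. [r5c3∈{5}] r5c3 has the single candidate 5. So r5c3=5.
Step 23. [r9c9∈{6,9}] in col 9, 9 fits only at r9c9. So r9c9=9.
Step 24. [r8c8∈{6,8}] box 9 places 6 nowhere but r8c8 ⇒ r8c8=6.
Step 25. [r9c5∈{2}] r9c5 has the single candidate 2. So r9c5=2.
Step 26. [r5c5∈{9}] r5c5 is down to just 9, so r5c5=9.
Step 27. [r8c5∈{3}] r8c5 is down to just 3. So r8c5=3.
Step 28. [r5c2∈{8}] r5c2 has the single candidate 8, so r5c2=8.
Step 29. [r4c2∈{1}] only 1 remains possible at r4c2. So r4c2=1.
Step 30. [r4c4∈{5}] r4c4 is down to just 5 ⇒ r4c4=5.
Step 31. [r4c5∈{6}] r4c5 is down to just 6 ⇒ r4c5=6.
Step 32. [r2c4∈{2}] r2c4 is down to just 2, so r2c4=2.
Step 33. [r4c9∈{4}] r4c9's peers cover all but 4 ⇒ r4c9=4.
Step 34. [r3c3∈{4,7}] across col 3, 4 lands solely at r3c3. So r3c3=4.
Step 35. [r1c1∈{7}] r1c1 has the single candidate 7. So r1c1=7.
Step 36. [r6c8∈{2,7}] row 6 places 7 nowhere but r6c8 ⇒ r6c8=7.
Step 37. [r9c4∈{8}] nothing but 8 survives at r9c4, so r9c4=8.
Step 38. [r6c1∈{4}] nothing but 4 survives at r6c1 ⇒ r6c1=4.
Step 39. [r7c7∈{8}] r7c7's peers cover all but 8. So r7c7=8.
Step 40. [r4c8∈{8}] nothing but 8 survives at r4c8, so r4c8=8.
Step 41. [r6c4∈{1}] nothing but 1 survives at r6c4, so r6c4=1.
Step 42. [r5c8∈{2}] only 2 remains possible at r5c8. So r5c8=2.
Step 43. [r2c5∈{5}] r2c5's peers cover all but 5 ⇒ r2c5=5.
Step 44. [r3c7∈{1}] nothing but 1 survives at r3c7 ⇒ r3c7=1.
Step 45. [r8c6∈{9}] nothing but 9 survives at r8c6, so r8c6=9.
Step 46. [r2c2∈{3}] r2c2's peers cover all but 3. So r2c2=3.
Step 47. [r4c6∈{3}] nothing but 3 survives at r4c6, so r4c6=3.
Step 48. [r3c5∈{7}] only 7 remains possible at r3c5 ⇒ r3c5=7.
Step 49. [r6c2∈{9}] r6c2 is down to just 9. So r6c2=9.
Step 50. [r6c9∈{6}] nothing but 6 survives at r6c9, so r6c9=6.
Step 51. [r2c6∈{6}] r2c6 has the single candidate 6. So r2c6=6.
Step 52. [r1c5∈{4}] r1c5 has the single candidate 4, so r1c5=4.
Step 53. [r4c3∈{7}] r4c3 is down to just 7. So r4c3=7.
Step 54. [r1c2∈{2}] r1c2's peers cover all but 2, so r1c2=2.
Step 55. [r9c3∈{6}] only 6 remains possible at r9c3. So r9c3=6.
Step 56. [r6c6∈{2}] r6c6 is down to just 2 ⇒ r6c6=2.
Step 57. [r3c8∈{3}] r3c8 has the single candidate 3 ⇒ r3c8=3.
Step 58. [r8c3∈{8}] only 8 remains possible at r8c3, so r8c3=8.

Answer: 7 2 9 3 4 1 6 5 8 / 8 3 1 2 5 6 4 9 7 / 5 6 4 9 7 8 1 3 2 / 2 1 7 5 6 3 9 8 4 / 6 8 5 7 9 4 3 2 1 / 4 9 3 1 8 2 5 7 6 / 9 5 2 6 1 7 8 4 3 / 1 7 8 4 3 9 2 6 5 / 3 4 6 8 2 5 7 1 9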